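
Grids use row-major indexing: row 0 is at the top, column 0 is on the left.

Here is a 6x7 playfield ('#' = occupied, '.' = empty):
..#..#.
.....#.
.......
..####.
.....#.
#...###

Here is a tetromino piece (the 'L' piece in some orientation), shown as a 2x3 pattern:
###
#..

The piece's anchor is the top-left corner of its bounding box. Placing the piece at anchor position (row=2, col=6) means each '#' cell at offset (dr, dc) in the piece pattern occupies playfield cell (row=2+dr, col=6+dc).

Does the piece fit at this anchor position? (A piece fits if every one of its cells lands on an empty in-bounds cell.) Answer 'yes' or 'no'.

Answer: no

Derivation:
Check each piece cell at anchor (2, 6):
  offset (0,0) -> (2,6): empty -> OK
  offset (0,1) -> (2,7): out of bounds -> FAIL
  offset (0,2) -> (2,8): out of bounds -> FAIL
  offset (1,0) -> (3,6): empty -> OK
All cells valid: no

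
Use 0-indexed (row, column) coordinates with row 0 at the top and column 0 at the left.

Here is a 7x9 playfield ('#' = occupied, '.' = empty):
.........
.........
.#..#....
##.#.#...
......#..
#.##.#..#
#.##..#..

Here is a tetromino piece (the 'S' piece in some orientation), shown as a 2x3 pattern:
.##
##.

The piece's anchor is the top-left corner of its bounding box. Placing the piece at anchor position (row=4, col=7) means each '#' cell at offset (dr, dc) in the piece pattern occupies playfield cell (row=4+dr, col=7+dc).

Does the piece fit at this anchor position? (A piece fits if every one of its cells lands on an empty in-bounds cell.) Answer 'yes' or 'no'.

Check each piece cell at anchor (4, 7):
  offset (0,1) -> (4,8): empty -> OK
  offset (0,2) -> (4,9): out of bounds -> FAIL
  offset (1,0) -> (5,7): empty -> OK
  offset (1,1) -> (5,8): occupied ('#') -> FAIL
All cells valid: no

Answer: no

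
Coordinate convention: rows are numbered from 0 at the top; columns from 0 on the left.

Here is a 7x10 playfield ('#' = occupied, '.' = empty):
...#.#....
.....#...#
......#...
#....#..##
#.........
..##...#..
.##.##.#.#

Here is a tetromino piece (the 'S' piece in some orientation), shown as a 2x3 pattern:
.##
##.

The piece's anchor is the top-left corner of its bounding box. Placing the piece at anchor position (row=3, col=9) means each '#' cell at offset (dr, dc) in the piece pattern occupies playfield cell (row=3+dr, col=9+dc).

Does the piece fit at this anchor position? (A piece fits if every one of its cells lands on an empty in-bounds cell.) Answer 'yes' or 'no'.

Check each piece cell at anchor (3, 9):
  offset (0,1) -> (3,10): out of bounds -> FAIL
  offset (0,2) -> (3,11): out of bounds -> FAIL
  offset (1,0) -> (4,9): empty -> OK
  offset (1,1) -> (4,10): out of bounds -> FAIL
All cells valid: no

Answer: no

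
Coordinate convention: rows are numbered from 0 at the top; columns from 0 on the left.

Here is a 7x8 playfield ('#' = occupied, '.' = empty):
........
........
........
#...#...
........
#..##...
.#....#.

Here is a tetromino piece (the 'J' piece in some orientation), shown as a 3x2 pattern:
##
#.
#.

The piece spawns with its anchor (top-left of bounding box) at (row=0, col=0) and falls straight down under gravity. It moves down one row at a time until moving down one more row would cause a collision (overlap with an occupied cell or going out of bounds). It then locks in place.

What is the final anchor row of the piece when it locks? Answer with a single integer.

Spawn at (row=0, col=0). Try each row:
  row 0: fits
  row 1: blocked -> lock at row 0

Answer: 0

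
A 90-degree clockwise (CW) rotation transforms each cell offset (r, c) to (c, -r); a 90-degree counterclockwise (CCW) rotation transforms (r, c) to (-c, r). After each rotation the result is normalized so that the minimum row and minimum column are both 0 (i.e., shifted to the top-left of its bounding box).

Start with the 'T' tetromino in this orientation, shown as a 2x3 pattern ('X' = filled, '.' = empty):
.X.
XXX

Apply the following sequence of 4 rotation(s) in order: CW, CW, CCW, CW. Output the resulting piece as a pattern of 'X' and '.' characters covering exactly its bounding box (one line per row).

Start:
.X.
XXX
After rotation 1 (CW):
X.
XX
X.
After rotation 2 (CW):
XXX
.X.
After rotation 3 (CCW):
X.
XX
X.
After rotation 4 (CW):
XXX
.X.

Answer: XXX
.X.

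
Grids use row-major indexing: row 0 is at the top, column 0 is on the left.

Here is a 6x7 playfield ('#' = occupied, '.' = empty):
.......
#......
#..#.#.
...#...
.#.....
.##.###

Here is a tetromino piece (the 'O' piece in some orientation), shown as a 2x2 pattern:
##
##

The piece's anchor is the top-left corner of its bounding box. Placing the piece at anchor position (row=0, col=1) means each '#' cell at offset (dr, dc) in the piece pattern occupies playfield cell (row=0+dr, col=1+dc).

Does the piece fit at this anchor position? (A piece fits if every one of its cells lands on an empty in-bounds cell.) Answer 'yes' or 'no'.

Check each piece cell at anchor (0, 1):
  offset (0,0) -> (0,1): empty -> OK
  offset (0,1) -> (0,2): empty -> OK
  offset (1,0) -> (1,1): empty -> OK
  offset (1,1) -> (1,2): empty -> OK
All cells valid: yes

Answer: yes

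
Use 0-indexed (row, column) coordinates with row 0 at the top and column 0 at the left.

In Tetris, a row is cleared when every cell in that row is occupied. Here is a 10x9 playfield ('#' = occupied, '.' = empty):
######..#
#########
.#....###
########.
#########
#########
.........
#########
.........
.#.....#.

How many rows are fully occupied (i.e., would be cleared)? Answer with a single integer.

Check each row:
  row 0: 2 empty cells -> not full
  row 1: 0 empty cells -> FULL (clear)
  row 2: 5 empty cells -> not full
  row 3: 1 empty cell -> not full
  row 4: 0 empty cells -> FULL (clear)
  row 5: 0 empty cells -> FULL (clear)
  row 6: 9 empty cells -> not full
  row 7: 0 empty cells -> FULL (clear)
  row 8: 9 empty cells -> not full
  row 9: 7 empty cells -> not full
Total rows cleared: 4

Answer: 4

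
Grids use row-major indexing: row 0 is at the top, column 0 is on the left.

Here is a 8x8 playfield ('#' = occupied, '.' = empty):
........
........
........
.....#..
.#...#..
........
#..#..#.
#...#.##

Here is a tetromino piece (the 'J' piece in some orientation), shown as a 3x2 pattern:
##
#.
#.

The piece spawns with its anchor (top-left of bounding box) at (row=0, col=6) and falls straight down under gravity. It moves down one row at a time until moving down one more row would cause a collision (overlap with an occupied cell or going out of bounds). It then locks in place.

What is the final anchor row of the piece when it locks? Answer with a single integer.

Answer: 3

Derivation:
Spawn at (row=0, col=6). Try each row:
  row 0: fits
  row 1: fits
  row 2: fits
  row 3: fits
  row 4: blocked -> lock at row 3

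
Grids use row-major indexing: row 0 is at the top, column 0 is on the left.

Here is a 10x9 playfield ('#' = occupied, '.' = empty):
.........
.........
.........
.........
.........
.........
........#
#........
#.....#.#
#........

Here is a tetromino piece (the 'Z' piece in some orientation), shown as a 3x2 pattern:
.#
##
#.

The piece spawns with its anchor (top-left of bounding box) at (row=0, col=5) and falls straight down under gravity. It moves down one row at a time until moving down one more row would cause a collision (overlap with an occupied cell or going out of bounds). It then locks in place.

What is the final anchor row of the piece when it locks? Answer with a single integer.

Spawn at (row=0, col=5). Try each row:
  row 0: fits
  row 1: fits
  row 2: fits
  row 3: fits
  row 4: fits
  row 5: fits
  row 6: fits
  row 7: blocked -> lock at row 6

Answer: 6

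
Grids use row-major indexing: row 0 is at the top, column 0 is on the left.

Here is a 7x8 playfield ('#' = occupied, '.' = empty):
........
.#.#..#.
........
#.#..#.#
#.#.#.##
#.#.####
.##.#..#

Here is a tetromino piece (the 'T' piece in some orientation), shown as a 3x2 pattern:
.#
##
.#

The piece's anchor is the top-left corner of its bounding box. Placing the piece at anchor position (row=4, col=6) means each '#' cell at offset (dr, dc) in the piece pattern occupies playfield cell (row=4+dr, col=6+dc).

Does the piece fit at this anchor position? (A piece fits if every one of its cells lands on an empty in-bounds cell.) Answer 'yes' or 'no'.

Answer: no

Derivation:
Check each piece cell at anchor (4, 6):
  offset (0,1) -> (4,7): occupied ('#') -> FAIL
  offset (1,0) -> (5,6): occupied ('#') -> FAIL
  offset (1,1) -> (5,7): occupied ('#') -> FAIL
  offset (2,1) -> (6,7): occupied ('#') -> FAIL
All cells valid: no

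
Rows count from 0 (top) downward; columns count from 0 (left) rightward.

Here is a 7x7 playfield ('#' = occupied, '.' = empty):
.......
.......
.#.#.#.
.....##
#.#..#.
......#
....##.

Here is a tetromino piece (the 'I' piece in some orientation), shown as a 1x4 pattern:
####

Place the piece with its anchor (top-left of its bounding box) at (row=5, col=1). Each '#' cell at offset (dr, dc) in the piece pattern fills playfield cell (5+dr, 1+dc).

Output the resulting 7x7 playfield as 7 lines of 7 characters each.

Answer: .......
.......
.#.#.#.
.....##
#.#..#.
.####.#
....##.

Derivation:
Fill (5+0,1+0) = (5,1)
Fill (5+0,1+1) = (5,2)
Fill (5+0,1+2) = (5,3)
Fill (5+0,1+3) = (5,4)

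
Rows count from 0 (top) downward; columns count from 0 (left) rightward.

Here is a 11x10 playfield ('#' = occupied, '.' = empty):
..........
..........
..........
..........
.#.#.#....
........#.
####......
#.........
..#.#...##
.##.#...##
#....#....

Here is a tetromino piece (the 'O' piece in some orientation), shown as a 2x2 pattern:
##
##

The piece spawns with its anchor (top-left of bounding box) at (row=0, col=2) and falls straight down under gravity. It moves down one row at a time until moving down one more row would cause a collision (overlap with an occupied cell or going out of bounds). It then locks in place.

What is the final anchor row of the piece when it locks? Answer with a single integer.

Spawn at (row=0, col=2). Try each row:
  row 0: fits
  row 1: fits
  row 2: fits
  row 3: blocked -> lock at row 2

Answer: 2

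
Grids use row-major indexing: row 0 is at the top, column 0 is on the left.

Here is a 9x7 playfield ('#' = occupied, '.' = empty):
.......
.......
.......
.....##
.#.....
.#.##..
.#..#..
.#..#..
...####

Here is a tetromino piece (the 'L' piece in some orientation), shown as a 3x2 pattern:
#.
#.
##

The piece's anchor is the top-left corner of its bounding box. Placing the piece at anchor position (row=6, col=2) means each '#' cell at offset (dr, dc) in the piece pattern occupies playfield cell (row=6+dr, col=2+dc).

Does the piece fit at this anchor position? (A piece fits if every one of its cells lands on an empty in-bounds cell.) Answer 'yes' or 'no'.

Answer: no

Derivation:
Check each piece cell at anchor (6, 2):
  offset (0,0) -> (6,2): empty -> OK
  offset (1,0) -> (7,2): empty -> OK
  offset (2,0) -> (8,2): empty -> OK
  offset (2,1) -> (8,3): occupied ('#') -> FAIL
All cells valid: no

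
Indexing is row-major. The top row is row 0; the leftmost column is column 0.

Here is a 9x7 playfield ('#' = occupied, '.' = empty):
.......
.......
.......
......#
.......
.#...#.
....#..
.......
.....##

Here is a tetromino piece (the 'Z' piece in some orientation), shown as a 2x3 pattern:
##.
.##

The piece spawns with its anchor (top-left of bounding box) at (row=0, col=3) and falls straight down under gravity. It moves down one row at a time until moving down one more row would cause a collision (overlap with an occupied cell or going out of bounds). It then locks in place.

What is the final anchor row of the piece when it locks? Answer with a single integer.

Spawn at (row=0, col=3). Try each row:
  row 0: fits
  row 1: fits
  row 2: fits
  row 3: fits
  row 4: blocked -> lock at row 3

Answer: 3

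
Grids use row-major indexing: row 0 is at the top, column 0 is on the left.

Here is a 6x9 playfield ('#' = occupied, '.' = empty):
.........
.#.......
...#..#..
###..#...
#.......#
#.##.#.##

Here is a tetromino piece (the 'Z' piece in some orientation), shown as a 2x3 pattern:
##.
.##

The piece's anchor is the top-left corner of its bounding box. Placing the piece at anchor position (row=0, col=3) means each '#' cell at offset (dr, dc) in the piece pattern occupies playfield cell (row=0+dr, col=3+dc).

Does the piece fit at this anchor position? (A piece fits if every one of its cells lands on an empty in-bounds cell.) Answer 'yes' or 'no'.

Check each piece cell at anchor (0, 3):
  offset (0,0) -> (0,3): empty -> OK
  offset (0,1) -> (0,4): empty -> OK
  offset (1,1) -> (1,4): empty -> OK
  offset (1,2) -> (1,5): empty -> OK
All cells valid: yes

Answer: yes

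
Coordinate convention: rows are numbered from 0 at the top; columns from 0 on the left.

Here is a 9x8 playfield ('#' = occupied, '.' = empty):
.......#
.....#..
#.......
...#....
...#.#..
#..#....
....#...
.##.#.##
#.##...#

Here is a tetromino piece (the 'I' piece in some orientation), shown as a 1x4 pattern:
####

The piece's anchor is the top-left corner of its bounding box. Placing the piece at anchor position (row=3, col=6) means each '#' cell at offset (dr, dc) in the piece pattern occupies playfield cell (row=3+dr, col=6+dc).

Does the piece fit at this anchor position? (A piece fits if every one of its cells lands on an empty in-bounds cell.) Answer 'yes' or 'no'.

Check each piece cell at anchor (3, 6):
  offset (0,0) -> (3,6): empty -> OK
  offset (0,1) -> (3,7): empty -> OK
  offset (0,2) -> (3,8): out of bounds -> FAIL
  offset (0,3) -> (3,9): out of bounds -> FAIL
All cells valid: no

Answer: no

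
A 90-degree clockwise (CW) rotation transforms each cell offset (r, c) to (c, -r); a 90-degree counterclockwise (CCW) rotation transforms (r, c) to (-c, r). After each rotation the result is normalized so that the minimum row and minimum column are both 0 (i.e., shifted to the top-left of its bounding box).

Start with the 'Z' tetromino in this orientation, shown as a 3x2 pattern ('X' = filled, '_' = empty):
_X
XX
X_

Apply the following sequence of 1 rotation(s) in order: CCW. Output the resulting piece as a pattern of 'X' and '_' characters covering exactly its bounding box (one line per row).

Answer: XX_
_XX

Derivation:
Start:
_X
XX
X_
After rotation 1 (CCW):
XX_
_XX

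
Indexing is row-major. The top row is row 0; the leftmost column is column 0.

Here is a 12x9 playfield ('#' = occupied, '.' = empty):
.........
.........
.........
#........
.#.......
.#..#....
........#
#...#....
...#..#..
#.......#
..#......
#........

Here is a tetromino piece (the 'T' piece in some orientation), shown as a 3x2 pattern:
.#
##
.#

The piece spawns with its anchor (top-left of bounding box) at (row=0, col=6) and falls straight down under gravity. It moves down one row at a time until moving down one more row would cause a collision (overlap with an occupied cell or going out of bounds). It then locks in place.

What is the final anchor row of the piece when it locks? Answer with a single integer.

Spawn at (row=0, col=6). Try each row:
  row 0: fits
  row 1: fits
  row 2: fits
  row 3: fits
  row 4: fits
  row 5: fits
  row 6: fits
  row 7: blocked -> lock at row 6

Answer: 6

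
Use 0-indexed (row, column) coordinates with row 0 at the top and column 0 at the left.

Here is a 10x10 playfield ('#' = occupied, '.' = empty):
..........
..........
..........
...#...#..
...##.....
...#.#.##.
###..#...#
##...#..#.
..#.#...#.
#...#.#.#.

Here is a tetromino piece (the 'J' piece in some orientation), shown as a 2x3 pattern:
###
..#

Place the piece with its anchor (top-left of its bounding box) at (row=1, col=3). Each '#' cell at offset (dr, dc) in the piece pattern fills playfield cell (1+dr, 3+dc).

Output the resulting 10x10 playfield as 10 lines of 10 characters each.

Fill (1+0,3+0) = (1,3)
Fill (1+0,3+1) = (1,4)
Fill (1+0,3+2) = (1,5)
Fill (1+1,3+2) = (2,5)

Answer: ..........
...###....
.....#....
...#...#..
...##.....
...#.#.##.
###..#...#
##...#..#.
..#.#...#.
#...#.#.#.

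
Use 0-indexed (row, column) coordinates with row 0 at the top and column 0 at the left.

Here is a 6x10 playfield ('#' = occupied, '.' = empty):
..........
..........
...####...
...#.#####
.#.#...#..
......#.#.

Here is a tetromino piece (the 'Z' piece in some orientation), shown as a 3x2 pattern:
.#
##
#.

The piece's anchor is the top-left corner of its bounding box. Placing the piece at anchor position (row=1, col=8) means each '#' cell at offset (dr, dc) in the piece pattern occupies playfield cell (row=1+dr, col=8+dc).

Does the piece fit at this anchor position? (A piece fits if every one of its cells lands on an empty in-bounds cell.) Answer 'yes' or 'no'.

Answer: no

Derivation:
Check each piece cell at anchor (1, 8):
  offset (0,1) -> (1,9): empty -> OK
  offset (1,0) -> (2,8): empty -> OK
  offset (1,1) -> (2,9): empty -> OK
  offset (2,0) -> (3,8): occupied ('#') -> FAIL
All cells valid: no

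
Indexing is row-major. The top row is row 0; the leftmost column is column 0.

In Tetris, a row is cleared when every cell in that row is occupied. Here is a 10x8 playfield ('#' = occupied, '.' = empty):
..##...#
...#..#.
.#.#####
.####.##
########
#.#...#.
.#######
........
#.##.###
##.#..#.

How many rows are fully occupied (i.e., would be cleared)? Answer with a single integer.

Check each row:
  row 0: 5 empty cells -> not full
  row 1: 6 empty cells -> not full
  row 2: 2 empty cells -> not full
  row 3: 2 empty cells -> not full
  row 4: 0 empty cells -> FULL (clear)
  row 5: 5 empty cells -> not full
  row 6: 1 empty cell -> not full
  row 7: 8 empty cells -> not full
  row 8: 2 empty cells -> not full
  row 9: 4 empty cells -> not full
Total rows cleared: 1

Answer: 1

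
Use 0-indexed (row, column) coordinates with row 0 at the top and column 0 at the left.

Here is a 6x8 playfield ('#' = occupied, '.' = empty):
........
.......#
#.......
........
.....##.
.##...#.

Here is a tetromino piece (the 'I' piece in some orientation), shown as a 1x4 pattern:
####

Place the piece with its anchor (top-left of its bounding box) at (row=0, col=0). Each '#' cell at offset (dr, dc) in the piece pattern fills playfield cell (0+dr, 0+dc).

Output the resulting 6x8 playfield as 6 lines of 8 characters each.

Fill (0+0,0+0) = (0,0)
Fill (0+0,0+1) = (0,1)
Fill (0+0,0+2) = (0,2)
Fill (0+0,0+3) = (0,3)

Answer: ####....
.......#
#.......
........
.....##.
.##...#.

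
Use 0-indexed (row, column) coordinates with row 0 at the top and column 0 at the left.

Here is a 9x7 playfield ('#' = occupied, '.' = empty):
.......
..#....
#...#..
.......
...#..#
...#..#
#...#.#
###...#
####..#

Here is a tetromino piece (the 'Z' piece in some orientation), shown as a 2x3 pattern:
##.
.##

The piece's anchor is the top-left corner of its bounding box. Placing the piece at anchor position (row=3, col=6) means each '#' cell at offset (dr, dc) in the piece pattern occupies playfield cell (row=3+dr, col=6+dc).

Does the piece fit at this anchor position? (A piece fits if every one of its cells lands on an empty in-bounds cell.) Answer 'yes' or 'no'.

Answer: no

Derivation:
Check each piece cell at anchor (3, 6):
  offset (0,0) -> (3,6): empty -> OK
  offset (0,1) -> (3,7): out of bounds -> FAIL
  offset (1,1) -> (4,7): out of bounds -> FAIL
  offset (1,2) -> (4,8): out of bounds -> FAIL
All cells valid: no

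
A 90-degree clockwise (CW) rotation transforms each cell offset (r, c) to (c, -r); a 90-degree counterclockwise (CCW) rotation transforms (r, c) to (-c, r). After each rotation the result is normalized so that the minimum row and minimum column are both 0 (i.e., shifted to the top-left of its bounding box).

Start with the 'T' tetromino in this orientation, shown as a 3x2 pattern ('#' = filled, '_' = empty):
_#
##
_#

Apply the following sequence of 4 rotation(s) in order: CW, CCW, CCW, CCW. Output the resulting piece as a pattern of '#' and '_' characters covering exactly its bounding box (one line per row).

Start:
_#
##
_#
After rotation 1 (CW):
_#_
###
After rotation 2 (CCW):
_#
##
_#
After rotation 3 (CCW):
###
_#_
After rotation 4 (CCW):
#_
##
#_

Answer: #_
##
#_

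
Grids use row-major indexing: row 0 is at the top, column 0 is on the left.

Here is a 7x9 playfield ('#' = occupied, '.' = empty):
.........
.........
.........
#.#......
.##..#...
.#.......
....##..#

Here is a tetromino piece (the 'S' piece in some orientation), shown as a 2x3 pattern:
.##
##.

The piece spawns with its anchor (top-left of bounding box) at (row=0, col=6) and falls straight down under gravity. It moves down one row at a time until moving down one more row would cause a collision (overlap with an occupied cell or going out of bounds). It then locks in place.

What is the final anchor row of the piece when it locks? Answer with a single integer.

Spawn at (row=0, col=6). Try each row:
  row 0: fits
  row 1: fits
  row 2: fits
  row 3: fits
  row 4: fits
  row 5: fits
  row 6: blocked -> lock at row 5

Answer: 5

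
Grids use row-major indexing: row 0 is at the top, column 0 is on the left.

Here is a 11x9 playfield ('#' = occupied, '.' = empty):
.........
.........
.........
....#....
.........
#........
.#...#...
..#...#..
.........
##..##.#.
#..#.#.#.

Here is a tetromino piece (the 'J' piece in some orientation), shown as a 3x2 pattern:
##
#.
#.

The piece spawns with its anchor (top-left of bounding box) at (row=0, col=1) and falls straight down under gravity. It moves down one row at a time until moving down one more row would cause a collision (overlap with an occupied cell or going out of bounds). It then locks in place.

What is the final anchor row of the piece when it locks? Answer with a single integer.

Answer: 3

Derivation:
Spawn at (row=0, col=1). Try each row:
  row 0: fits
  row 1: fits
  row 2: fits
  row 3: fits
  row 4: blocked -> lock at row 3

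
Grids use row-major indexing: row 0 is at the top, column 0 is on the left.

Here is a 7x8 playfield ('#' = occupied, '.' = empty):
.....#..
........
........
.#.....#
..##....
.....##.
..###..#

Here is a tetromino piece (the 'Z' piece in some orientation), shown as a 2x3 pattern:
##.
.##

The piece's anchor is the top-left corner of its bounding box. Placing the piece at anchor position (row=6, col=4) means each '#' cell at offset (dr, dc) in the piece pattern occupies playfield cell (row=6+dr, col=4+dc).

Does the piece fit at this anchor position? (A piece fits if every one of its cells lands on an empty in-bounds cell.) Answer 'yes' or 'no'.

Answer: no

Derivation:
Check each piece cell at anchor (6, 4):
  offset (0,0) -> (6,4): occupied ('#') -> FAIL
  offset (0,1) -> (6,5): empty -> OK
  offset (1,1) -> (7,5): out of bounds -> FAIL
  offset (1,2) -> (7,6): out of bounds -> FAIL
All cells valid: no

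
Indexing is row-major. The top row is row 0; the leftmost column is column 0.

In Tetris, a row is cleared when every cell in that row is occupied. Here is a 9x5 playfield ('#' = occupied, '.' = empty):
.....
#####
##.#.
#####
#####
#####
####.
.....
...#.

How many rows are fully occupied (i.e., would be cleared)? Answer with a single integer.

Answer: 4

Derivation:
Check each row:
  row 0: 5 empty cells -> not full
  row 1: 0 empty cells -> FULL (clear)
  row 2: 2 empty cells -> not full
  row 3: 0 empty cells -> FULL (clear)
  row 4: 0 empty cells -> FULL (clear)
  row 5: 0 empty cells -> FULL (clear)
  row 6: 1 empty cell -> not full
  row 7: 5 empty cells -> not full
  row 8: 4 empty cells -> not full
Total rows cleared: 4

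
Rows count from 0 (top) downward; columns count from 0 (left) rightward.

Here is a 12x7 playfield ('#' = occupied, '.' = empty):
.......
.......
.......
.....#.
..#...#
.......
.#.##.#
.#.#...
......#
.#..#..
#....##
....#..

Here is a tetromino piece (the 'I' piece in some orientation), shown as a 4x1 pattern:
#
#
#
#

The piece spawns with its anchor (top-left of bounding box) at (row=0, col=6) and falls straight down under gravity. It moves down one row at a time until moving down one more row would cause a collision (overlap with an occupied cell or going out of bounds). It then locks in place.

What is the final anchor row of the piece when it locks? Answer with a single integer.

Spawn at (row=0, col=6). Try each row:
  row 0: fits
  row 1: blocked -> lock at row 0

Answer: 0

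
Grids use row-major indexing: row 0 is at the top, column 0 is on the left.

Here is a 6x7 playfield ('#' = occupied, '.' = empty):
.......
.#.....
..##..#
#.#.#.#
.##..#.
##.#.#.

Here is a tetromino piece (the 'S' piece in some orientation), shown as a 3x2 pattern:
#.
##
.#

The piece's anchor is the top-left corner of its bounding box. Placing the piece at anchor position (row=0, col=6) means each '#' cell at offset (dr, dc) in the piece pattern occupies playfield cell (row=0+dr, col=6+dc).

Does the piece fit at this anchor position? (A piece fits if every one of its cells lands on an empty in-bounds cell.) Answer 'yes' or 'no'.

Answer: no

Derivation:
Check each piece cell at anchor (0, 6):
  offset (0,0) -> (0,6): empty -> OK
  offset (1,0) -> (1,6): empty -> OK
  offset (1,1) -> (1,7): out of bounds -> FAIL
  offset (2,1) -> (2,7): out of bounds -> FAIL
All cells valid: no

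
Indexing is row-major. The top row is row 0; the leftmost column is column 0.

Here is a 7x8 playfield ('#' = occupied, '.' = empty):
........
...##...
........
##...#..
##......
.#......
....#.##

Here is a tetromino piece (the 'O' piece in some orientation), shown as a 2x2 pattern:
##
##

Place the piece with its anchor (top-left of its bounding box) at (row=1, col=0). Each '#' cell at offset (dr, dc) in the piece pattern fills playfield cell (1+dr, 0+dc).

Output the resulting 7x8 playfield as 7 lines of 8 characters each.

Answer: ........
##.##...
##......
##...#..
##......
.#......
....#.##

Derivation:
Fill (1+0,0+0) = (1,0)
Fill (1+0,0+1) = (1,1)
Fill (1+1,0+0) = (2,0)
Fill (1+1,0+1) = (2,1)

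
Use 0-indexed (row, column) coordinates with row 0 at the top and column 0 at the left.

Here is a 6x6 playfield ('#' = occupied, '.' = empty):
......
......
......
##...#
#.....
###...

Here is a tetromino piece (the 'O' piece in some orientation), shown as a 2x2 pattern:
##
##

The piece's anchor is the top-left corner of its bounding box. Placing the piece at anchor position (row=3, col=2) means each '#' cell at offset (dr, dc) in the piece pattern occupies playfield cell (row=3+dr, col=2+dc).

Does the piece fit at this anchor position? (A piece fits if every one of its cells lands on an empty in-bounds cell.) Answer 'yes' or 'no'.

Check each piece cell at anchor (3, 2):
  offset (0,0) -> (3,2): empty -> OK
  offset (0,1) -> (3,3): empty -> OK
  offset (1,0) -> (4,2): empty -> OK
  offset (1,1) -> (4,3): empty -> OK
All cells valid: yes

Answer: yes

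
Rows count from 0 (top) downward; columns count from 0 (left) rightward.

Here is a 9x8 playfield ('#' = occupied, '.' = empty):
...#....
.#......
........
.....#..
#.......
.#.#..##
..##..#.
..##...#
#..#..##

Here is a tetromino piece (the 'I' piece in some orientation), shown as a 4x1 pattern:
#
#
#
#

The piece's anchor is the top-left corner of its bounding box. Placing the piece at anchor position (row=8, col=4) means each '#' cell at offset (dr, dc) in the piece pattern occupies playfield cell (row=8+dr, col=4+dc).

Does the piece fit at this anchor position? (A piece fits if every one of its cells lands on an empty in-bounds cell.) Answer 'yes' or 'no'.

Check each piece cell at anchor (8, 4):
  offset (0,0) -> (8,4): empty -> OK
  offset (1,0) -> (9,4): out of bounds -> FAIL
  offset (2,0) -> (10,4): out of bounds -> FAIL
  offset (3,0) -> (11,4): out of bounds -> FAIL
All cells valid: no

Answer: no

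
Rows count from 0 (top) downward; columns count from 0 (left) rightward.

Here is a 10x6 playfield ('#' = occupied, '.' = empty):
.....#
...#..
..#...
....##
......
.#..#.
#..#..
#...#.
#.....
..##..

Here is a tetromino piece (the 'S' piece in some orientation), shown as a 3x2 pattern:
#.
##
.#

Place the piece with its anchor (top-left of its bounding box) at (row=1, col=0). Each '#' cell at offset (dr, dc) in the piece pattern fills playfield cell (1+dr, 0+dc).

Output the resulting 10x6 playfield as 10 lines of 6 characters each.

Answer: .....#
#..#..
###...
.#..##
......
.#..#.
#..#..
#...#.
#.....
..##..

Derivation:
Fill (1+0,0+0) = (1,0)
Fill (1+1,0+0) = (2,0)
Fill (1+1,0+1) = (2,1)
Fill (1+2,0+1) = (3,1)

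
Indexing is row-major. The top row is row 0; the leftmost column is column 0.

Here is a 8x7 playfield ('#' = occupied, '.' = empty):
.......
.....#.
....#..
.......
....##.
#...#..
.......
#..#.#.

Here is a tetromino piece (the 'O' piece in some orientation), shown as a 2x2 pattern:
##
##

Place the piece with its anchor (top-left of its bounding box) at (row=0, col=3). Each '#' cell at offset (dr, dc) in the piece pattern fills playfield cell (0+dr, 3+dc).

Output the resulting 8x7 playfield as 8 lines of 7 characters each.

Answer: ...##..
...###.
....#..
.......
....##.
#...#..
.......
#..#.#.

Derivation:
Fill (0+0,3+0) = (0,3)
Fill (0+0,3+1) = (0,4)
Fill (0+1,3+0) = (1,3)
Fill (0+1,3+1) = (1,4)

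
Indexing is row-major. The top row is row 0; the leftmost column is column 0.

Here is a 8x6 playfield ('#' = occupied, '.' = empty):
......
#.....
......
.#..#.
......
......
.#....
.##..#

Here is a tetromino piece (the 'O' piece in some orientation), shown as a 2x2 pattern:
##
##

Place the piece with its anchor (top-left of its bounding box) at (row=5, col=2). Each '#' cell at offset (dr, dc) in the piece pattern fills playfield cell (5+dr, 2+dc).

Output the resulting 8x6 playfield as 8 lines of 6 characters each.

Answer: ......
#.....
......
.#..#.
......
..##..
.###..
.##..#

Derivation:
Fill (5+0,2+0) = (5,2)
Fill (5+0,2+1) = (5,3)
Fill (5+1,2+0) = (6,2)
Fill (5+1,2+1) = (6,3)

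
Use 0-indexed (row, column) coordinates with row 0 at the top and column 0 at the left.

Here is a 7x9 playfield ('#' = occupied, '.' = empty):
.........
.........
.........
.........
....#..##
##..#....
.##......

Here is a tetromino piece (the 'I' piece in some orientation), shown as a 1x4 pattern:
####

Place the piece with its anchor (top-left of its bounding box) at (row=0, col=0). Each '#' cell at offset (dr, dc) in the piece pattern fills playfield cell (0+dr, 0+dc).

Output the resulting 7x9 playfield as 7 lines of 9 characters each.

Fill (0+0,0+0) = (0,0)
Fill (0+0,0+1) = (0,1)
Fill (0+0,0+2) = (0,2)
Fill (0+0,0+3) = (0,3)

Answer: ####.....
.........
.........
.........
....#..##
##..#....
.##......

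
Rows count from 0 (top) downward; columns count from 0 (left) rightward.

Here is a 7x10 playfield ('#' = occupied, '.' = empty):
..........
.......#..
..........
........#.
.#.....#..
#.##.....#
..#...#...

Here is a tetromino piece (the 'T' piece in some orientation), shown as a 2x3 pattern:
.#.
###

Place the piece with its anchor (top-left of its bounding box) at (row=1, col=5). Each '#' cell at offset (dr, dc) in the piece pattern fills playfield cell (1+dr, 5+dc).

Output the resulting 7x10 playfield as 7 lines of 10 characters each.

Fill (1+0,5+1) = (1,6)
Fill (1+1,5+0) = (2,5)
Fill (1+1,5+1) = (2,6)
Fill (1+1,5+2) = (2,7)

Answer: ..........
......##..
.....###..
........#.
.#.....#..
#.##.....#
..#...#...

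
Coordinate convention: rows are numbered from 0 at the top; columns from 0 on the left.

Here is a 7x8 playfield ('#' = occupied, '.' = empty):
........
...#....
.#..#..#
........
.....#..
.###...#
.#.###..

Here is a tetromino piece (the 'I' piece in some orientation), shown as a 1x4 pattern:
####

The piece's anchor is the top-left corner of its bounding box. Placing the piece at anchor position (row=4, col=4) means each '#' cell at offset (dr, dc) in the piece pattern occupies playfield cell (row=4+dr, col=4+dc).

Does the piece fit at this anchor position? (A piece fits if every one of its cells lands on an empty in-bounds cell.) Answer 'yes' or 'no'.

Answer: no

Derivation:
Check each piece cell at anchor (4, 4):
  offset (0,0) -> (4,4): empty -> OK
  offset (0,1) -> (4,5): occupied ('#') -> FAIL
  offset (0,2) -> (4,6): empty -> OK
  offset (0,3) -> (4,7): empty -> OK
All cells valid: no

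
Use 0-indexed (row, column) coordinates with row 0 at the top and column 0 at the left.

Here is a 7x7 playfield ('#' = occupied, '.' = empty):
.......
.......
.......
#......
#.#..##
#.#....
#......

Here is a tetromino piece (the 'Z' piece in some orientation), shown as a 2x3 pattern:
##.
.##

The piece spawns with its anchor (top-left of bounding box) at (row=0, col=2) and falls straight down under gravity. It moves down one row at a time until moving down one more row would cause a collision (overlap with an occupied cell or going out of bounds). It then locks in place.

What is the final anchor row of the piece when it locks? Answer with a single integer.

Answer: 3

Derivation:
Spawn at (row=0, col=2). Try each row:
  row 0: fits
  row 1: fits
  row 2: fits
  row 3: fits
  row 4: blocked -> lock at row 3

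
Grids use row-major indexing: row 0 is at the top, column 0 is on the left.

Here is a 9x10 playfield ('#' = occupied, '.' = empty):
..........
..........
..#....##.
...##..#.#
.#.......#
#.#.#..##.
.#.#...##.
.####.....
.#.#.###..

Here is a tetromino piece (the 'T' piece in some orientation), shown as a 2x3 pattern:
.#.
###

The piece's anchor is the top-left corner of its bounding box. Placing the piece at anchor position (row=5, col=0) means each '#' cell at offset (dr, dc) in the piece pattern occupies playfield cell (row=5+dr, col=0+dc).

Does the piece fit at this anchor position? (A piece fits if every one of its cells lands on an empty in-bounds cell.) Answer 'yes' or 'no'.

Check each piece cell at anchor (5, 0):
  offset (0,1) -> (5,1): empty -> OK
  offset (1,0) -> (6,0): empty -> OK
  offset (1,1) -> (6,1): occupied ('#') -> FAIL
  offset (1,2) -> (6,2): empty -> OK
All cells valid: no

Answer: no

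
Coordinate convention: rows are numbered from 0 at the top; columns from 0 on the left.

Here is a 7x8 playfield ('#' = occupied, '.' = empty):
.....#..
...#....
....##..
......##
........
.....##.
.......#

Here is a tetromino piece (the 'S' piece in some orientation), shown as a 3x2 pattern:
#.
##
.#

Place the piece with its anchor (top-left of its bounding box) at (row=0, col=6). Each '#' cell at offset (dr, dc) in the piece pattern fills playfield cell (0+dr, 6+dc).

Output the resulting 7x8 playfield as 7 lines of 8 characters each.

Fill (0+0,6+0) = (0,6)
Fill (0+1,6+0) = (1,6)
Fill (0+1,6+1) = (1,7)
Fill (0+2,6+1) = (2,7)

Answer: .....##.
...#..##
....##.#
......##
........
.....##.
.......#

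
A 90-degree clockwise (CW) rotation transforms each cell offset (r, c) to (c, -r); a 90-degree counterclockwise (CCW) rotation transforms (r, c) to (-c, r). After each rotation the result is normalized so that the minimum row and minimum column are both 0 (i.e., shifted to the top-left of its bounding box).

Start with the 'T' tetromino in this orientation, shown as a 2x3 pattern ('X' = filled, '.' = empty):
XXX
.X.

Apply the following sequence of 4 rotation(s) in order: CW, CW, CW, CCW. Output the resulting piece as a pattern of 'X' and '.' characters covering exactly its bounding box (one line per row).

Start:
XXX
.X.
After rotation 1 (CW):
.X
XX
.X
After rotation 2 (CW):
.X.
XXX
After rotation 3 (CW):
X.
XX
X.
After rotation 4 (CCW):
.X.
XXX

Answer: .X.
XXX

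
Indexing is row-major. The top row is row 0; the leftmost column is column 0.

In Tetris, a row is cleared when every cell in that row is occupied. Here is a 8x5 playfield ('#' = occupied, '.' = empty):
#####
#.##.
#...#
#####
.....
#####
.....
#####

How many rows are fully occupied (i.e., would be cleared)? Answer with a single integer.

Check each row:
  row 0: 0 empty cells -> FULL (clear)
  row 1: 2 empty cells -> not full
  row 2: 3 empty cells -> not full
  row 3: 0 empty cells -> FULL (clear)
  row 4: 5 empty cells -> not full
  row 5: 0 empty cells -> FULL (clear)
  row 6: 5 empty cells -> not full
  row 7: 0 empty cells -> FULL (clear)
Total rows cleared: 4

Answer: 4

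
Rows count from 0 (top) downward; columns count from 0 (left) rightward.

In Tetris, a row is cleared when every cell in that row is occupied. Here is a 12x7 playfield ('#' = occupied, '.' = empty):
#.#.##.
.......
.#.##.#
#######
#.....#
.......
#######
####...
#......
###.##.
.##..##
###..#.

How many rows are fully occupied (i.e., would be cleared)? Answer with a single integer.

Check each row:
  row 0: 3 empty cells -> not full
  row 1: 7 empty cells -> not full
  row 2: 3 empty cells -> not full
  row 3: 0 empty cells -> FULL (clear)
  row 4: 5 empty cells -> not full
  row 5: 7 empty cells -> not full
  row 6: 0 empty cells -> FULL (clear)
  row 7: 3 empty cells -> not full
  row 8: 6 empty cells -> not full
  row 9: 2 empty cells -> not full
  row 10: 3 empty cells -> not full
  row 11: 3 empty cells -> not full
Total rows cleared: 2

Answer: 2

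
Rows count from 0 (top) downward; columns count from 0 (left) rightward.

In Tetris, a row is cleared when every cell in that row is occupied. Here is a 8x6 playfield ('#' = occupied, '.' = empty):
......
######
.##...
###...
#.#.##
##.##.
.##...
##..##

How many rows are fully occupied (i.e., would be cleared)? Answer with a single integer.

Check each row:
  row 0: 6 empty cells -> not full
  row 1: 0 empty cells -> FULL (clear)
  row 2: 4 empty cells -> not full
  row 3: 3 empty cells -> not full
  row 4: 2 empty cells -> not full
  row 5: 2 empty cells -> not full
  row 6: 4 empty cells -> not full
  row 7: 2 empty cells -> not full
Total rows cleared: 1

Answer: 1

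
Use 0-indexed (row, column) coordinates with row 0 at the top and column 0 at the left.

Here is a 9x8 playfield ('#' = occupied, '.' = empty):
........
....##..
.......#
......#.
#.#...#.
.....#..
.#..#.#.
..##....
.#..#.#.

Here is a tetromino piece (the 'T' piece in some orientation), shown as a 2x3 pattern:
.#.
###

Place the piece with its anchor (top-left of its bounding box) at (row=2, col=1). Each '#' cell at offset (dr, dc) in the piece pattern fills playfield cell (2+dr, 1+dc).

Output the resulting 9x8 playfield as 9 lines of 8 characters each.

Fill (2+0,1+1) = (2,2)
Fill (2+1,1+0) = (3,1)
Fill (2+1,1+1) = (3,2)
Fill (2+1,1+2) = (3,3)

Answer: ........
....##..
..#....#
.###..#.
#.#...#.
.....#..
.#..#.#.
..##....
.#..#.#.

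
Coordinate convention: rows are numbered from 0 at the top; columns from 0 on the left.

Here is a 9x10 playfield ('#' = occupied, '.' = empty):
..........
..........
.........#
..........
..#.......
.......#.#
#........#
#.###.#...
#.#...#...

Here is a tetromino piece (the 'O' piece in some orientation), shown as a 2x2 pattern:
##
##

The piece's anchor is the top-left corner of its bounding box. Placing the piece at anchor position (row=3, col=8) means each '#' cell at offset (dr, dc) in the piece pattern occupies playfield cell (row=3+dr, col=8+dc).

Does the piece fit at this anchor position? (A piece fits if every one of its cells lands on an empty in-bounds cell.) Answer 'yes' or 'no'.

Check each piece cell at anchor (3, 8):
  offset (0,0) -> (3,8): empty -> OK
  offset (0,1) -> (3,9): empty -> OK
  offset (1,0) -> (4,8): empty -> OK
  offset (1,1) -> (4,9): empty -> OK
All cells valid: yes

Answer: yes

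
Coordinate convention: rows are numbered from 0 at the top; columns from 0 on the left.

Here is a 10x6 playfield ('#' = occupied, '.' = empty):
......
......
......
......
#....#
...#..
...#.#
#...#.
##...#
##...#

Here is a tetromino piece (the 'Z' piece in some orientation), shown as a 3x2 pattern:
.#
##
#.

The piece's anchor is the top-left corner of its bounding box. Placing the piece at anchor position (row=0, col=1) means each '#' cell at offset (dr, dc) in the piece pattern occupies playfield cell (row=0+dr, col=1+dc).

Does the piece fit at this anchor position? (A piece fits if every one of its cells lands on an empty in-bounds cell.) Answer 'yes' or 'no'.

Answer: yes

Derivation:
Check each piece cell at anchor (0, 1):
  offset (0,1) -> (0,2): empty -> OK
  offset (1,0) -> (1,1): empty -> OK
  offset (1,1) -> (1,2): empty -> OK
  offset (2,0) -> (2,1): empty -> OK
All cells valid: yes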